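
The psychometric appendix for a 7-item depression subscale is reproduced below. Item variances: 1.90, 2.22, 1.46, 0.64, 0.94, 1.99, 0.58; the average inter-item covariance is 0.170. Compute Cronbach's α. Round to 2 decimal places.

sum of item variances = 1.90 + 2.22 + 1.46 + 0.64 + 0.94 + 1.99 + 0.58 = 9.73
Sum of the 21 distinct covariances = 21 × 0.170 = 3.570
σ²_total = sum of item variances + 2·Σcov = 9.73 + 2 × 3.570 = 16.870
α = (7/6)·(1 − 9.73/16.870) = 0.49

Cronbach's α = 0.49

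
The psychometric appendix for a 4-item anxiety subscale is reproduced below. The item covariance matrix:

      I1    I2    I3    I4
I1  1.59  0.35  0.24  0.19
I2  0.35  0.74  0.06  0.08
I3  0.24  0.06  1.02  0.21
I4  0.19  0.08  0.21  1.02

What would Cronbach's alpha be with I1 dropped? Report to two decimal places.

Cronbach's alpha = 0.30

Remaining items: I2, I3, I4 (k = 3).
sum of item variances = 0.74 + 1.02 + 1.02 = 2.78
total variance = 2.78 + 2 × 0.35 = 3.48
α (item deleted) = (3/2)·(1 − 2.78/3.48) = 0.30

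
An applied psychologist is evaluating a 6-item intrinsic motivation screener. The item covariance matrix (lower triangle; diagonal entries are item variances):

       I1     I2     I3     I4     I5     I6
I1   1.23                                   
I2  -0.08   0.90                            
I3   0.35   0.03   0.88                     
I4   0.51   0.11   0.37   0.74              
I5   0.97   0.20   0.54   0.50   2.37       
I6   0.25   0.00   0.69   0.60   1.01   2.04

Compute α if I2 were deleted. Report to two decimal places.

α = 0.77

Remaining items: I1, I3, I4, I5, I6 (k = 5).
sum of item variances = 1.23 + 0.88 + 0.74 + 2.37 + 2.04 = 7.26
σ²_T = 7.26 + 2 × 5.79 = 18.84
α (item deleted) = (5/4)·(1 − 7.26/18.84) = 0.77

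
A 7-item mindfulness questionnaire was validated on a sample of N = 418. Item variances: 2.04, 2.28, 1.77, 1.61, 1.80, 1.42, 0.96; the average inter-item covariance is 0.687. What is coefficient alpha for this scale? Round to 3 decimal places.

ΣVar(i) = 2.04 + 2.28 + 1.77 + 1.61 + 1.80 + 1.42 + 0.96 = 11.88
Sum of the 21 distinct covariances = 21 × 0.687 = 14.427
Var(T) = ΣVar(i) + 2·Σcov = 11.88 + 2 × 14.427 = 40.734
α = (7/6)·(1 − 11.88/40.734) = 0.826

α = 0.826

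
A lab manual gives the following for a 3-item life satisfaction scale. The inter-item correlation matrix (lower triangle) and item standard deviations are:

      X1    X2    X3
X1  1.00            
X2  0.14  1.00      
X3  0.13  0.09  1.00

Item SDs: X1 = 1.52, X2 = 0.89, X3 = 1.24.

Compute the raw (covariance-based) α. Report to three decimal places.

Σσ²ᵢ = 1.52² + 0.89² + 1.24² = 4.6401
Covariances σ_ij = r_ij · s_i · s_j:
  σ(X1,X2) = 0.14 × 1.52 × 0.89 = 0.1894
  σ(X1,X3) = 0.13 × 1.52 × 1.24 = 0.2450
  σ(X2,X3) = 0.09 × 0.89 × 1.24 = 0.0993
σ²_T = Σσ²ᵢ + 2·Σσ_ij = 4.6401 + 2 × 0.5337 = 5.7075
α = (3/2)·(1 − 4.6401/5.7075) = 0.281

α = 0.281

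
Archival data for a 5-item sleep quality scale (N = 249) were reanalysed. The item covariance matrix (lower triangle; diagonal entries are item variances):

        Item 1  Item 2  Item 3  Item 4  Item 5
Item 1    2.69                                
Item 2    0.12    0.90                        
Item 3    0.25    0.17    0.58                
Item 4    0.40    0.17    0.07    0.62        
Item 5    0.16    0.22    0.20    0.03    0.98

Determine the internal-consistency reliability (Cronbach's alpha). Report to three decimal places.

ΣVar(i) = 2.69 + 0.90 + 0.58 + 0.62 + 0.98 = 5.77
Sum of the distinct covariances = 1.79
total variance = 5.77 + 2 × 1.79 = 9.35
α = (k/(k−1))·(1 − ΣVar(i)/total variance) = (5/4)·(1 − 5.77/9.35) = 0.479

α = 0.479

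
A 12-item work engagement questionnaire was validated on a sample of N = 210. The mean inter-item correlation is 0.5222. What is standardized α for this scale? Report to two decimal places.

Standardized α = k·r̄ / (1 + (k−1)·r̄) = 12 × 0.5222 / (1 + 11 × 0.5222)
  = 6.2664 / 6.7442 = 0.93

standardized α = 0.93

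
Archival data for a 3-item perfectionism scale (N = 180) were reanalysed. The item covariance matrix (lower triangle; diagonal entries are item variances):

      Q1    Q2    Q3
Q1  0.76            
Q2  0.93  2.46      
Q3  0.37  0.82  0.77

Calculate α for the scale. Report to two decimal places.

ΣVar(i) = 0.76 + 2.46 + 0.77 = 3.99
Sum of the distinct covariances = 2.12
Var(T) = 3.99 + 2 × 2.12 = 8.23
α = (k/(k−1))·(1 − ΣVar(i)/Var(T)) = (3/2)·(1 − 3.99/8.23) = 0.77

α = 0.77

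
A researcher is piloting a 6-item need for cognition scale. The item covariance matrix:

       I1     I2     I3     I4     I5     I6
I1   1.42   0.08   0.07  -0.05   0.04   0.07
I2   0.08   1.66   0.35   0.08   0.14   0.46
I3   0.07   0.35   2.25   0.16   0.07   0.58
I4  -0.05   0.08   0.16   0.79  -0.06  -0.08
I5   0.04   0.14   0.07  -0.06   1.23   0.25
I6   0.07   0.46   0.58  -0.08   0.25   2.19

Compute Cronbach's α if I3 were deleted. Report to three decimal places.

Remaining items: I1, I2, I4, I5, I6 (k = 5).
sum of item variances = 1.42 + 1.66 + 0.79 + 1.23 + 2.19 = 7.29
σ²_T = 7.29 + 2 × 0.93 = 9.15
α (item deleted) = (5/4)·(1 − 7.29/9.15) = 0.254

Cronbach's α = 0.254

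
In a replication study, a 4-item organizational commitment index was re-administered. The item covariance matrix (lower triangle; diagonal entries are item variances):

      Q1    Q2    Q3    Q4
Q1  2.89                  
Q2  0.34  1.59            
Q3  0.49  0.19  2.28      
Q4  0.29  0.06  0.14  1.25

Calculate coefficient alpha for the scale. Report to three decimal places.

ΣVar(i) = 2.89 + 1.59 + 2.28 + 1.25 = 8.01
Sum of off-diagonal covariances = 1.51
σ²_total = 8.01 + 2 × 1.51 = 11.03
α = (k/(k−1))·(1 − ΣVar(i)/σ²_total) = (4/3)·(1 − 8.01/11.03) = 0.365

coefficient alpha = 0.365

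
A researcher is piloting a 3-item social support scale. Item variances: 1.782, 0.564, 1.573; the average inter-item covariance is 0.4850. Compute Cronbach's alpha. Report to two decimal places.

Cronbach's alpha = 0.64

sum of item variances = 1.782 + 0.564 + 1.573 = 3.919
Sum of the 3 distinct covariances = 3 × 0.4850 = 1.4550
σ²_T = sum of item variances + 2·Σcov = 3.919 + 2 × 1.4550 = 6.8290
α = (3/2)·(1 − 3.919/6.8290) = 0.64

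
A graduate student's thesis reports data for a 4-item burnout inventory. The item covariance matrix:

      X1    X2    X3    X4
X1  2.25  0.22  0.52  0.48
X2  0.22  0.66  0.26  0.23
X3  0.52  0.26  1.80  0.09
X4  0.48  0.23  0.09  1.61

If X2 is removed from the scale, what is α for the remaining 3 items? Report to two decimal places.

Remaining items: X1, X3, X4 (k = 3).
Σσᵢ² = 2.25 + 1.80 + 1.61 = 5.66
Var(T) = 5.66 + 2 × 1.09 = 7.84
α (item deleted) = (3/2)·(1 − 5.66/7.84) = 0.42

α = 0.42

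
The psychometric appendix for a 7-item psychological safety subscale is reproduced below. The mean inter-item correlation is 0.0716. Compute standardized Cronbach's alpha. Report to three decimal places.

standardized Cronbach's alpha = 0.351

Standardized α = k·r̄ / (1 + (k−1)·r̄) = 7 × 0.0716 / (1 + 6 × 0.0716)
  = 0.5012 / 1.4296 = 0.351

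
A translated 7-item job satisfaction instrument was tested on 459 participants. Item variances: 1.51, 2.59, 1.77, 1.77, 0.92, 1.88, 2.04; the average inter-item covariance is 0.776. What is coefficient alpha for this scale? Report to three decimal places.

coefficient alpha = 0.844

Σσ²ᵢ = 1.51 + 2.59 + 1.77 + 1.77 + 0.92 + 1.88 + 2.04 = 12.48
Sum of the 21 distinct covariances = 21 × 0.776 = 16.296
Var(T) = Σσ²ᵢ + 2·Σcov = 12.48 + 2 × 16.296 = 45.072
α = (7/6)·(1 − 12.48/45.072) = 0.844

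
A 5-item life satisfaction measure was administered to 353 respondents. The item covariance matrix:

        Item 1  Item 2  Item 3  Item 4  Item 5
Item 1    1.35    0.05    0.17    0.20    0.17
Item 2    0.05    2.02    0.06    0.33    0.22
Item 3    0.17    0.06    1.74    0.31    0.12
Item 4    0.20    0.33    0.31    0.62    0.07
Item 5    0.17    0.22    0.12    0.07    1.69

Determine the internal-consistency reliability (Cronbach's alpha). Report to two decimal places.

Cronbach's alpha = 0.39

sum of item variances = 1.35 + 2.02 + 1.74 + 0.62 + 1.69 = 7.42
Sum of off-diagonal covariances = 1.70
σ²_T = 7.42 + 2 × 1.70 = 10.82
α = (k/(k−1))·(1 − sum of item variances/σ²_T) = (5/4)·(1 − 7.42/10.82) = 0.39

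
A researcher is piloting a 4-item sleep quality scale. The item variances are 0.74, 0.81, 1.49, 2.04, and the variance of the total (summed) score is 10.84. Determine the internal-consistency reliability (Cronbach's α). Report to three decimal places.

Σσᵢ² = 0.74 + 0.81 + 1.49 + 2.04 = 5.08
α = (k/(k−1))·(1 − Σσᵢ²/total variance) = (4/3)·(1 − 5.08/10.84) = 0.708

α = 0.708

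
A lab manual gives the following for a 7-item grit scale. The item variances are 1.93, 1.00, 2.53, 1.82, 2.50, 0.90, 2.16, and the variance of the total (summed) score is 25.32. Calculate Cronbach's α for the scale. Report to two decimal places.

Cronbach's α = 0.58

Σσᵢ² = 1.93 + 1.00 + 2.53 + 1.82 + 2.50 + 0.90 + 2.16 = 12.84
α = (k/(k−1))·(1 − Σσᵢ²/total variance) = (7/6)·(1 − 12.84/25.32) = 0.58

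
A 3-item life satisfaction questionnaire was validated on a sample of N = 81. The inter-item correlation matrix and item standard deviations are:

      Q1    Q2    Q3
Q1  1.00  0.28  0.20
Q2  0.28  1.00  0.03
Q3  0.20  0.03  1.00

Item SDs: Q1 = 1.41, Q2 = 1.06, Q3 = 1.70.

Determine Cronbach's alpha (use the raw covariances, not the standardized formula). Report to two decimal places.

Cronbach's alpha = 0.36

Σσ²ᵢ = 1.41² + 1.06² + 1.70² = 6.0017
Covariances σ_ij = r_ij · s_i · s_j:
  σ(Q1,Q2) = 0.28 × 1.41 × 1.06 = 0.4185
  σ(Q1,Q3) = 0.20 × 1.41 × 1.70 = 0.4794
  σ(Q2,Q3) = 0.03 × 1.06 × 1.70 = 0.0541
σ²_T = Σσ²ᵢ + 2·Σσ_ij = 6.0017 + 2 × 0.9520 = 7.9057
α = (3/2)·(1 − 6.0017/7.9057) = 0.36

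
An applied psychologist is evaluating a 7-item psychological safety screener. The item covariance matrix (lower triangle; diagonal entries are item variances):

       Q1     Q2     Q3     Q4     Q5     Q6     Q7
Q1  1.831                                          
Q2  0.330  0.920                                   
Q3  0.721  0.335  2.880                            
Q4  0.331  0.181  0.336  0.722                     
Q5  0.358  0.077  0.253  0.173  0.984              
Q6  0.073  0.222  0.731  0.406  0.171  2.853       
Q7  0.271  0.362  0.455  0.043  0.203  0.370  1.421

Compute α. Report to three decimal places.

sum of item variances = 1.831 + 0.920 + 2.880 + 0.722 + 0.984 + 2.853 + 1.421 = 11.611
Σ_{i<j} σ_ij = 6.402
total variance = 11.611 + 2 × 6.402 = 24.415
α = (k/(k−1))·(1 − sum of item variances/total variance) = (7/6)·(1 − 11.611/24.415) = 0.612

α = 0.612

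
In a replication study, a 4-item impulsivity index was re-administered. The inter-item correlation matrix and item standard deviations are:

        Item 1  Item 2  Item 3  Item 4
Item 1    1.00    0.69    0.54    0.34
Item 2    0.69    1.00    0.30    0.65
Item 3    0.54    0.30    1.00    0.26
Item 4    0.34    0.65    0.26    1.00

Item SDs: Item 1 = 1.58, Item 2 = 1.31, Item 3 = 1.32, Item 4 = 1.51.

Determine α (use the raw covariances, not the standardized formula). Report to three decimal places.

α = 0.773

Σσ²ᵢ = 1.58² + 1.31² + 1.32² + 1.51² = 8.2350
Covariances σ_ij = r_ij · s_i · s_j:
  σ(Item 1,Item 2) = 0.69 × 1.58 × 1.31 = 1.4282
  σ(Item 1,Item 3) = 0.54 × 1.58 × 1.32 = 1.1262
  σ(Item 1,Item 4) = 0.34 × 1.58 × 1.51 = 0.8112
  σ(Item 2,Item 3) = 0.30 × 1.31 × 1.32 = 0.5188
  σ(Item 2,Item 4) = 0.65 × 1.31 × 1.51 = 1.2858
  σ(Item 3,Item 4) = 0.26 × 1.32 × 1.51 = 0.5182
σ²_T = Σσ²ᵢ + 2·Σσ_ij = 8.2350 + 2 × 5.6884 = 19.6118
α = (4/3)·(1 − 8.2350/19.6118) = 0.773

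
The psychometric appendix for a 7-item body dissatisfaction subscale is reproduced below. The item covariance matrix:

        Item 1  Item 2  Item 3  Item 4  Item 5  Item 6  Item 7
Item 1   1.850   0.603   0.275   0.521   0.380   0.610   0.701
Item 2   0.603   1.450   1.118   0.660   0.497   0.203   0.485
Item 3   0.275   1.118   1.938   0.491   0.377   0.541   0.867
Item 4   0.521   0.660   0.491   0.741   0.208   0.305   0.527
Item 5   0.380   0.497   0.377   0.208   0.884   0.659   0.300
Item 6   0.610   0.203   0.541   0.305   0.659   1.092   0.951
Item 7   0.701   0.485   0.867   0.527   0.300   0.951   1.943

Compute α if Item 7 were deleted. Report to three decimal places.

α = 0.782

Remaining items: Item 1, Item 2, Item 3, Item 4, Item 5, Item 6 (k = 6).
sum of item variances = 1.850 + 1.450 + 1.938 + 0.741 + 0.884 + 1.092 = 7.955
total variance = 7.955 + 2 × 7.448 = 22.851
α (item deleted) = (6/5)·(1 − 7.955/22.851) = 0.782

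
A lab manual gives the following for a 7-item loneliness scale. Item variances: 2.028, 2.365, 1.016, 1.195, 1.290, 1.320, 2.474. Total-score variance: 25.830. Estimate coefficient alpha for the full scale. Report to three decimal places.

α = 0.639

Σσ²ᵢ = 2.028 + 2.365 + 1.016 + 1.195 + 1.290 + 1.320 + 2.474 = 11.688
α = (k/(k−1))·(1 − Σσ²ᵢ/σ²_total) = (7/6)·(1 − 11.688/25.830) = 0.639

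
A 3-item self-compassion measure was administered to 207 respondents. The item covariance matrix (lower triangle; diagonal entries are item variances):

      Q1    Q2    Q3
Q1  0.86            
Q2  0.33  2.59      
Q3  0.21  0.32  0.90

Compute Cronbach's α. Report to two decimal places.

α = 0.43

ΣVar(i) = 0.86 + 2.59 + 0.90 = 4.35
Sum of off-diagonal covariances = 0.86
Var(T) = 4.35 + 2 × 0.86 = 6.07
α = (k/(k−1))·(1 − ΣVar(i)/Var(T)) = (3/2)·(1 − 4.35/6.07) = 0.43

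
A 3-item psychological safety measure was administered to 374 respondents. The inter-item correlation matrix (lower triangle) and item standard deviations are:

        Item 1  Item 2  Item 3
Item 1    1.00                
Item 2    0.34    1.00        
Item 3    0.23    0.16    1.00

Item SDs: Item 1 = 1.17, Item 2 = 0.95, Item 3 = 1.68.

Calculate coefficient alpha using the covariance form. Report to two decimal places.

α = 0.45

Σσ²ᵢ = 1.17² + 0.95² + 1.68² = 5.0938
Covariances σ_ij = r_ij · s_i · s_j:
  σ(Item 1,Item 2) = 0.34 × 1.17 × 0.95 = 0.3779
  σ(Item 1,Item 3) = 0.23 × 1.17 × 1.68 = 0.4521
  σ(Item 2,Item 3) = 0.16 × 0.95 × 1.68 = 0.2554
σ²_T = Σσ²ᵢ + 2·Σσ_ij = 5.0938 + 2 × 1.0854 = 7.2646
α = (3/2)·(1 − 5.0938/7.2646) = 0.45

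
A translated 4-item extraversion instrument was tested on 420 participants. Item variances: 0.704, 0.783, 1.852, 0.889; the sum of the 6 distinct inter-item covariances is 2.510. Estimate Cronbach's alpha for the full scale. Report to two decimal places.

Σσᵢ² = 0.704 + 0.783 + 1.852 + 0.889 = 4.228
Sum of distinct covariances = 2.510
Var(T) = Σσᵢ² + 2·Σcov = 4.228 + 2 × 2.510 = 9.248
α = (4/3)·(1 − 4.228/9.248) = 0.72

Cronbach's alpha = 0.72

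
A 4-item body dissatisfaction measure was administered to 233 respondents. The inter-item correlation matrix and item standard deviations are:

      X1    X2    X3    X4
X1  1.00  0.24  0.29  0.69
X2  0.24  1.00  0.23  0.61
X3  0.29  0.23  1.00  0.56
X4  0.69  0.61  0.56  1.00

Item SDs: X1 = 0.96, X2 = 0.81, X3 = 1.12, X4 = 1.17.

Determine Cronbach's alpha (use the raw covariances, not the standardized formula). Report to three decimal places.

Σσ²ᵢ = 0.96² + 0.81² + 1.12² + 1.17² = 4.2010
Covariances σ_ij = r_ij · s_i · s_j:
  σ(X1,X2) = 0.24 × 0.96 × 0.81 = 0.1866
  σ(X1,X3) = 0.29 × 0.96 × 1.12 = 0.3118
  σ(X1,X4) = 0.69 × 0.96 × 1.17 = 0.7750
  σ(X2,X3) = 0.23 × 0.81 × 1.12 = 0.2087
  σ(X2,X4) = 0.61 × 0.81 × 1.17 = 0.5781
  σ(X3,X4) = 0.56 × 1.12 × 1.17 = 0.7338
σ²_T = Σσ²ᵢ + 2·Σσ_ij = 4.2010 + 2 × 2.7940 = 9.7890
α = (4/3)·(1 − 4.2010/9.7890) = 0.761

Cronbach's alpha = 0.761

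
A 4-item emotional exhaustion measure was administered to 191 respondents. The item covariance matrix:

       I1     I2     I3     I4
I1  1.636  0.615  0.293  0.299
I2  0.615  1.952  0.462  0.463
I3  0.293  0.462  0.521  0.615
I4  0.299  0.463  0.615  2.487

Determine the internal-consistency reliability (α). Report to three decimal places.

Σσ²ᵢ = 1.636 + 1.952 + 0.521 + 2.487 = 6.596
Σ_{i<j} σ_ij = 2.747
σ²_total = 6.596 + 2 × 2.747 = 12.090
α = (k/(k−1))·(1 − Σσ²ᵢ/σ²_total) = (4/3)·(1 − 6.596/12.090) = 0.606

α = 0.606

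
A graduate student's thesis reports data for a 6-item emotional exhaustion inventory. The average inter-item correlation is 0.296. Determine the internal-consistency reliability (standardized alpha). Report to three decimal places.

standardized alpha = 0.716

Standardized α = k·r̄ / (1 + (k−1)·r̄) = 6 × 0.296 / (1 + 5 × 0.296)
  = 1.7760 / 2.4800 = 0.716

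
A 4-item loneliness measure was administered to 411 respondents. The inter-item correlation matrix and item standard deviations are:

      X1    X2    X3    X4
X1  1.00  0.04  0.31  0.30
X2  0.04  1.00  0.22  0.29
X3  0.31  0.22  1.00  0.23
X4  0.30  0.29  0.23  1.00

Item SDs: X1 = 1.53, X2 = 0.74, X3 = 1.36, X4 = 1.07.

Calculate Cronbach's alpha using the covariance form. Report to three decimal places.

α = 0.534

Σσ²ᵢ = 1.53² + 0.74² + 1.36² + 1.07² = 5.8830
Covariances σ_ij = r_ij · s_i · s_j:
  σ(X1,X2) = 0.04 × 1.53 × 0.74 = 0.0453
  σ(X1,X3) = 0.31 × 1.53 × 1.36 = 0.6450
  σ(X1,X4) = 0.30 × 1.53 × 1.07 = 0.4911
  σ(X2,X3) = 0.22 × 0.74 × 1.36 = 0.2214
  σ(X2,X4) = 0.29 × 0.74 × 1.07 = 0.2296
  σ(X3,X4) = 0.23 × 1.36 × 1.07 = 0.3347
σ²_T = Σσ²ᵢ + 2·Σσ_ij = 5.8830 + 2 × 1.9671 = 9.8172
α = (4/3)·(1 − 5.8830/9.8172) = 0.534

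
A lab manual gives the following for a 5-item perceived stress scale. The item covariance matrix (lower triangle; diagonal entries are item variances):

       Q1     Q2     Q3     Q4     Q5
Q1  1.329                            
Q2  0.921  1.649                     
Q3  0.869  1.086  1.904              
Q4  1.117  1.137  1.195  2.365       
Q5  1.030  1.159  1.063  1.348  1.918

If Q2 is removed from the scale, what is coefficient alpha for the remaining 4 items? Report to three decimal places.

α = 0.851

Remaining items: Q1, Q3, Q4, Q5 (k = 4).
Σσ²ᵢ = 1.329 + 1.904 + 2.365 + 1.918 = 7.516
σ²_T = 7.516 + 2 × 6.622 = 20.760
α (item deleted) = (4/3)·(1 − 7.516/20.760) = 0.851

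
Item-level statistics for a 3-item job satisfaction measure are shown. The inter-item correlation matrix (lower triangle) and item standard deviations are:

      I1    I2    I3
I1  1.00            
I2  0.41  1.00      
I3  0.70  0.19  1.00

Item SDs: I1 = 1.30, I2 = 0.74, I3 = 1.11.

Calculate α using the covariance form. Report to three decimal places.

Σσ²ᵢ = 1.30² + 0.74² + 1.11² = 3.4697
Covariances σ_ij = r_ij · s_i · s_j:
  σ(I1,I2) = 0.41 × 1.30 × 0.74 = 0.3944
  σ(I1,I3) = 0.70 × 1.30 × 1.11 = 1.0101
  σ(I2,I3) = 0.19 × 0.74 × 1.11 = 0.1561
σ²_T = Σσ²ᵢ + 2·Σσ_ij = 3.4697 + 2 × 1.5606 = 6.5909
α = (3/2)·(1 − 3.4697/6.5909) = 0.710

α = 0.710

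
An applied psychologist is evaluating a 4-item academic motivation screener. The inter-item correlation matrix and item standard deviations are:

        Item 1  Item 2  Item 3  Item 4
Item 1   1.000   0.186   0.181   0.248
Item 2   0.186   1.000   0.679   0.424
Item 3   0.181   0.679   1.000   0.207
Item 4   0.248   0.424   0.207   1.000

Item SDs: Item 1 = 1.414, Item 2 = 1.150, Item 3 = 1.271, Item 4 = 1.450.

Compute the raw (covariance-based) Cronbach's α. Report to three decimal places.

α = 0.637

Σσ²ᵢ = 1.414² + 1.150² + 1.271² + 1.450² = 7.0398
Covariances σ_ij = r_ij · s_i · s_j:
  σ(Item 1,Item 2) = 0.186 × 1.414 × 1.150 = 0.3025
  σ(Item 1,Item 3) = 0.181 × 1.414 × 1.271 = 0.3253
  σ(Item 1,Item 4) = 0.248 × 1.414 × 1.450 = 0.5085
  σ(Item 2,Item 3) = 0.679 × 1.150 × 1.271 = 0.9925
  σ(Item 2,Item 4) = 0.424 × 1.150 × 1.450 = 0.7070
  σ(Item 3,Item 4) = 0.207 × 1.271 × 1.450 = 0.3815
σ²_T = Σσ²ᵢ + 2·Σσ_ij = 7.0398 + 2 × 3.2173 = 13.4744
α = (4/3)·(1 − 7.0398/13.4744) = 0.637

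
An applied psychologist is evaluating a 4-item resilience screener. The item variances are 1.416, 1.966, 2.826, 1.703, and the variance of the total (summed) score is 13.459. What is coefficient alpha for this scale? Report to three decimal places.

α = 0.550

Σσ²ᵢ = 1.416 + 1.966 + 2.826 + 1.703 = 7.911
α = (k/(k−1))·(1 − Σσ²ᵢ/σ²_total) = (4/3)·(1 − 7.911/13.459) = 0.550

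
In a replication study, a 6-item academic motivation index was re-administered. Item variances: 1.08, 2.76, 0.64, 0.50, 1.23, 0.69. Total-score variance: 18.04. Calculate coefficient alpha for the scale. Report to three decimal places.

sum of item variances = 1.08 + 2.76 + 0.64 + 0.50 + 1.23 + 0.69 = 6.90
α = (k/(k−1))·(1 − sum of item variances/σ²_total) = (6/5)·(1 − 6.90/18.04) = 0.741

coefficient alpha = 0.741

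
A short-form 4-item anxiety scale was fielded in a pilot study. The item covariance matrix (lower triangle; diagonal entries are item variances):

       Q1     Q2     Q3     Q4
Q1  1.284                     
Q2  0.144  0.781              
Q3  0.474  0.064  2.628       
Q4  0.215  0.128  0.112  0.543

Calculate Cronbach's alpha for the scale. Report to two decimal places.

Cronbach's alpha = 0.40

ΣVar(i) = 1.284 + 0.781 + 2.628 + 0.543 = 5.236
Sum of off-diagonal covariances = 1.137
total variance = 5.236 + 2 × 1.137 = 7.510
α = (k/(k−1))·(1 − ΣVar(i)/total variance) = (4/3)·(1 − 5.236/7.510) = 0.40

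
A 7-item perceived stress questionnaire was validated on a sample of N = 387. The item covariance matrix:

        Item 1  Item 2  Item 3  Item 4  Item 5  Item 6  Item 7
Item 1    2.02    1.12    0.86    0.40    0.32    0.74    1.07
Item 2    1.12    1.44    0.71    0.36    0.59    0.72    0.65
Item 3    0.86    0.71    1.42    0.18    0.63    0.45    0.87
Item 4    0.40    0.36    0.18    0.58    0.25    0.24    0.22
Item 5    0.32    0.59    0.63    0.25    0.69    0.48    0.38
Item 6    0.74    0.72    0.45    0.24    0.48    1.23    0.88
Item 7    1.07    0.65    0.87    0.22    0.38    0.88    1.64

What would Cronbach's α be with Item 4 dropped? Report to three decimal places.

Cronbach's α = 0.855

Remaining items: Item 1, Item 2, Item 3, Item 5, Item 6, Item 7 (k = 6).
ΣVar(i) = 2.02 + 1.44 + 1.42 + 0.69 + 1.23 + 1.64 = 8.44
σ²_total = 8.44 + 2 × 10.47 = 29.38
α (item deleted) = (6/5)·(1 − 8.44/29.38) = 0.855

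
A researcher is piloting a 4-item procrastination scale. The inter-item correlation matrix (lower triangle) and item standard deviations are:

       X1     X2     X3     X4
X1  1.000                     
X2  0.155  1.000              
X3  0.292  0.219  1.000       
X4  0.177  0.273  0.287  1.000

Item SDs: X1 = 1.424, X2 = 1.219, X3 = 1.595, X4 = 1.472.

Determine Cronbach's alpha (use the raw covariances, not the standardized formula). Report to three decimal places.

Σσ²ᵢ = 1.424² + 1.219² + 1.595² + 1.472² = 8.2245
Covariances σ_ij = r_ij · s_i · s_j:
  σ(X1,X2) = 0.155 × 1.424 × 1.219 = 0.2691
  σ(X1,X3) = 0.292 × 1.424 × 1.595 = 0.6632
  σ(X1,X4) = 0.177 × 1.424 × 1.472 = 0.3710
  σ(X2,X3) = 0.219 × 1.219 × 1.595 = 0.4258
  σ(X2,X4) = 0.273 × 1.219 × 1.472 = 0.4899
  σ(X3,X4) = 0.287 × 1.595 × 1.472 = 0.6738
σ²_T = Σσ²ᵢ + 2·Σσ_ij = 8.2245 + 2 × 2.8928 = 14.0101
α = (4/3)·(1 − 8.2245/14.0101) = 0.551

α = 0.551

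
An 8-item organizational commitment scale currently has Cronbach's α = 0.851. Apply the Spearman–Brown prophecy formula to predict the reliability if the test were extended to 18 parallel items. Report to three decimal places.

Length factor m = 18/8 = 2.2500
α' = m·α / (1 + (m−1)·α)
   = 18/8 × 0.851 / (1 + (18/8 − 1) × 0.851)
   = 1.9147 / 2.0637 = 0.928

predicted reliability = 0.928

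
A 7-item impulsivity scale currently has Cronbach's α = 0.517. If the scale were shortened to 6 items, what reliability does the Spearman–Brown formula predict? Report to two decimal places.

Length factor m = 6/7 = 0.8571
α' = m·α / (1 − (1−m)·α)
   = 6/7 × 0.517 / (1 − (1 − 6/7) × 0.517)
   = 0.4431 / 0.9261 = 0.48

predicted reliability = 0.48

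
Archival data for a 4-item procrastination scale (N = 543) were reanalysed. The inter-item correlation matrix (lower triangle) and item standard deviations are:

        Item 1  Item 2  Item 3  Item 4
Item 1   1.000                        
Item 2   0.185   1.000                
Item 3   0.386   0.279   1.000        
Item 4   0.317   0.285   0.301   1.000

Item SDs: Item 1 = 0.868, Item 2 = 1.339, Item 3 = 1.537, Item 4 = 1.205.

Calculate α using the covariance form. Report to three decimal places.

Σσ²ᵢ = 0.868² + 1.339² + 1.537² + 1.205² = 6.3607
Covariances σ_ij = r_ij · s_i · s_j:
  σ(Item 1,Item 2) = 0.185 × 0.868 × 1.339 = 0.2150
  σ(Item 1,Item 3) = 0.386 × 0.868 × 1.537 = 0.5150
  σ(Item 1,Item 4) = 0.317 × 0.868 × 1.205 = 0.3316
  σ(Item 2,Item 3) = 0.279 × 1.339 × 1.537 = 0.5742
  σ(Item 2,Item 4) = 0.285 × 1.339 × 1.205 = 0.4598
  σ(Item 3,Item 4) = 0.301 × 1.537 × 1.205 = 0.5575
σ²_T = Σσ²ᵢ + 2·Σσ_ij = 6.3607 + 2 × 2.6531 = 11.6669
α = (4/3)·(1 − 6.3607/11.6669) = 0.606

α = 0.606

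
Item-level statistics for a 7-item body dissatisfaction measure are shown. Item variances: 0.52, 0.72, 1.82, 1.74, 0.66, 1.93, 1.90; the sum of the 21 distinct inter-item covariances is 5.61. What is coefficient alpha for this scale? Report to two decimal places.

coefficient alpha = 0.64

sum of item variances = 0.52 + 0.72 + 1.82 + 1.74 + 0.66 + 1.93 + 1.90 = 9.29
Sum of distinct covariances = 5.61
total variance = sum of item variances + 2·Σcov = 9.29 + 2 × 5.61 = 20.51
α = (7/6)·(1 − 9.29/20.51) = 0.64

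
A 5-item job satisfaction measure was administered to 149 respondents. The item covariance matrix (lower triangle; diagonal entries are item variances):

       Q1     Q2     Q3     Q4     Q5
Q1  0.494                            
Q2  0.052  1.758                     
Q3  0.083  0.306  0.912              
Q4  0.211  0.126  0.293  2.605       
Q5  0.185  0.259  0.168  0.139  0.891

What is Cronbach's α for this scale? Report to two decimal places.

ΣVar(i) = 0.494 + 1.758 + 0.912 + 2.605 + 0.891 = 6.660
Sum of the distinct covariances = 1.822
σ²_T = 6.660 + 2 × 1.822 = 10.304
α = (k/(k−1))·(1 − ΣVar(i)/σ²_T) = (5/4)·(1 − 6.660/10.304) = 0.44

α = 0.44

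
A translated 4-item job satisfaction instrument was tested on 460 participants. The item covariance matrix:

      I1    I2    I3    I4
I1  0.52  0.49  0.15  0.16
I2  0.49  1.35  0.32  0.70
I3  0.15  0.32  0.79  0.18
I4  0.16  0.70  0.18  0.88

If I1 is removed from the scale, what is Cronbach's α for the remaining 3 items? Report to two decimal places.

Remaining items: I2, I3, I4 (k = 3).
ΣVar(i) = 1.35 + 0.79 + 0.88 = 3.02
σ²_total = 3.02 + 2 × 1.20 = 5.42
α (item deleted) = (3/2)·(1 − 3.02/5.42) = 0.66

Cronbach's α = 0.66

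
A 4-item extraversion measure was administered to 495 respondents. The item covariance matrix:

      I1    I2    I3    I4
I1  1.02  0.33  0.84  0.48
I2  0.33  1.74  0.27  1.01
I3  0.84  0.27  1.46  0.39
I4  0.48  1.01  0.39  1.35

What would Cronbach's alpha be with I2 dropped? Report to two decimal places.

α = 0.71

Remaining items: I1, I3, I4 (k = 3).
Σσ²ᵢ = 1.02 + 1.46 + 1.35 = 3.83
total variance = 3.83 + 2 × 1.71 = 7.25
α (item deleted) = (3/2)·(1 − 3.83/7.25) = 0.71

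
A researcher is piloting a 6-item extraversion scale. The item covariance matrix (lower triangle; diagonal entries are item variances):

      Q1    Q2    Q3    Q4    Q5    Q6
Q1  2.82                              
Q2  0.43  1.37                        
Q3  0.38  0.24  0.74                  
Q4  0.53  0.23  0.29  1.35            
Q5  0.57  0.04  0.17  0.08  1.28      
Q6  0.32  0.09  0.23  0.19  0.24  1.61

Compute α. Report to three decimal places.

α = 0.561

ΣVar(i) = 2.82 + 1.37 + 0.74 + 1.35 + 1.28 + 1.61 = 9.17
Σ_{i<j} σ_ij = 4.03
σ²_T = 9.17 + 2 × 4.03 = 17.23
α = (k/(k−1))·(1 − ΣVar(i)/σ²_T) = (6/5)·(1 − 9.17/17.23) = 0.561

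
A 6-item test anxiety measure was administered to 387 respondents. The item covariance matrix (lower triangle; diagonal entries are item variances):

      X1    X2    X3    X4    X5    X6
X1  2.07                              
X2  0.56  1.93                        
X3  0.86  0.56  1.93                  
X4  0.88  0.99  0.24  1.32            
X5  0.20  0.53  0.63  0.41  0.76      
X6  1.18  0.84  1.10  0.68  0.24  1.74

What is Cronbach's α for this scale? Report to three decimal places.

ΣVar(i) = 2.07 + 1.93 + 1.93 + 1.32 + 0.76 + 1.74 = 9.75
Σ_{i<j} σ_ij = 9.90
σ²_total = 9.75 + 2 × 9.90 = 29.55
α = (k/(k−1))·(1 − ΣVar(i)/σ²_total) = (6/5)·(1 − 9.75/29.55) = 0.804

Cronbach's α = 0.804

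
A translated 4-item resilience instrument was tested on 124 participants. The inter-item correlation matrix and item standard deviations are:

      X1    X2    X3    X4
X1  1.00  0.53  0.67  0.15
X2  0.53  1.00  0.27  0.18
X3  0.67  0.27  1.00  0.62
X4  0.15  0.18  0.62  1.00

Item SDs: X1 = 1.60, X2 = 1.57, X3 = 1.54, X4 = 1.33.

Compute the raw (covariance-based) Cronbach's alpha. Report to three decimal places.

α = 0.733

Σσ²ᵢ = 1.60² + 1.57² + 1.54² + 1.33² = 9.1654
Covariances σ_ij = r_ij · s_i · s_j:
  σ(X1,X2) = 0.53 × 1.60 × 1.57 = 1.3314
  σ(X1,X3) = 0.67 × 1.60 × 1.54 = 1.6509
  σ(X1,X4) = 0.15 × 1.60 × 1.33 = 0.3192
  σ(X2,X3) = 0.27 × 1.57 × 1.54 = 0.6528
  σ(X2,X4) = 0.18 × 1.57 × 1.33 = 0.3759
  σ(X3,X4) = 0.62 × 1.54 × 1.33 = 1.2699
σ²_T = Σσ²ᵢ + 2·Σσ_ij = 9.1654 + 2 × 5.6001 = 20.3656
α = (4/3)·(1 − 9.1654/20.3656) = 0.733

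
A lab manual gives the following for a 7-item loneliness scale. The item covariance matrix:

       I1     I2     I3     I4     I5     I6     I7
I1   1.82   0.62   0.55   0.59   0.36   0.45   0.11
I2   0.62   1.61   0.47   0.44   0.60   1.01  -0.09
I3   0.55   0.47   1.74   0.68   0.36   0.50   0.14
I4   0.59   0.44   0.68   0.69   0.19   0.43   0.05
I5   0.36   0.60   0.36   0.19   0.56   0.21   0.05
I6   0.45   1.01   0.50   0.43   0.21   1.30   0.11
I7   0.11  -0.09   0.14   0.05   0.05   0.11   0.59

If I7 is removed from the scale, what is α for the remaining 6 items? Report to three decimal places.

α = 0.791

Remaining items: I1, I2, I3, I4, I5, I6 (k = 6).
Σσᵢ² = 1.82 + 1.61 + 1.74 + 0.69 + 0.56 + 1.30 = 7.72
σ²_T = 7.72 + 2 × 7.46 = 22.64
α (item deleted) = (6/5)·(1 − 7.72/22.64) = 0.791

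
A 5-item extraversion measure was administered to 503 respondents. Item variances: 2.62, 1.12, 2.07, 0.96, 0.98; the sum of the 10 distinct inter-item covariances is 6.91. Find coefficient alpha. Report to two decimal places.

coefficient alpha = 0.80

ΣVar(i) = 2.62 + 1.12 + 2.07 + 0.96 + 0.98 = 7.75
Sum of distinct covariances = 6.91
σ²_T = ΣVar(i) + 2·Σcov = 7.75 + 2 × 6.91 = 21.57
α = (5/4)·(1 − 7.75/21.57) = 0.80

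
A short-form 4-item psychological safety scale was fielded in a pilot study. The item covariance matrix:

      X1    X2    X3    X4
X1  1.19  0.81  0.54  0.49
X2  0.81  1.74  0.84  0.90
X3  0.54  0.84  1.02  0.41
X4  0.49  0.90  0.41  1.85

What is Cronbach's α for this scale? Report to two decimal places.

Cronbach's α = 0.77

Σσ²ᵢ = 1.19 + 1.74 + 1.02 + 1.85 = 5.80
Sum of off-diagonal covariances = 3.99
total variance = 5.80 + 2 × 3.99 = 13.78
α = (k/(k−1))·(1 − Σσ²ᵢ/total variance) = (4/3)·(1 − 5.80/13.78) = 0.77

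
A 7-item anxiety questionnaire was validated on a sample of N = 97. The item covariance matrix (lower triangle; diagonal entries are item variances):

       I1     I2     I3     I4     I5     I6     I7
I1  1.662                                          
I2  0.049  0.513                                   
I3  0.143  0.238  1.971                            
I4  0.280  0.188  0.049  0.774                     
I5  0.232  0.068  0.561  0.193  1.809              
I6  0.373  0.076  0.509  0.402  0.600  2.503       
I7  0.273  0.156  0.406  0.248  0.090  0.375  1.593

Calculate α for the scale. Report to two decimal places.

α = 0.59

sum of item variances = 1.662 + 0.513 + 1.971 + 0.774 + 1.809 + 2.503 + 1.593 = 10.825
Sum of the distinct covariances = 5.509
Var(T) = 10.825 + 2 × 5.509 = 21.843
α = (k/(k−1))·(1 − sum of item variances/Var(T)) = (7/6)·(1 − 10.825/21.843) = 0.59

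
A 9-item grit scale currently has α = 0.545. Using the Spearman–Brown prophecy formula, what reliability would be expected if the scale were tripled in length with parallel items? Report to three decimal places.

predicted reliability = 0.782

Length factor m = 3
α' = m·α / (1 + (m−1)·α)
   = 3 × 0.545 / (1 + (3 − 1) × 0.545)
   = 1.6350 / 2.0900 = 0.782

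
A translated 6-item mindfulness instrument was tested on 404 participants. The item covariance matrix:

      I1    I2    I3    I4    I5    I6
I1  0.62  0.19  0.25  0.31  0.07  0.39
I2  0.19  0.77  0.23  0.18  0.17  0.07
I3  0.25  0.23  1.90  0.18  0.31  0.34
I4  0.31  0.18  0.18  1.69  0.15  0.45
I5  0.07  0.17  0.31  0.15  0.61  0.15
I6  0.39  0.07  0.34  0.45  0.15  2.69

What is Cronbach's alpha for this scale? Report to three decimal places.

α = 0.545

ΣVar(i) = 0.62 + 0.77 + 1.90 + 1.69 + 0.61 + 2.69 = 8.28
Σ_{i<j} σ_ij = 3.44
σ²_T = 8.28 + 2 × 3.44 = 15.16
α = (k/(k−1))·(1 − ΣVar(i)/σ²_T) = (6/5)·(1 − 8.28/15.16) = 0.545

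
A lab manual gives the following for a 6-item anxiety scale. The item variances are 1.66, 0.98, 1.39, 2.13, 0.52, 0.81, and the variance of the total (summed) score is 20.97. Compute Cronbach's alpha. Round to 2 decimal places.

ΣVar(i) = 1.66 + 0.98 + 1.39 + 2.13 + 0.52 + 0.81 = 7.49
α = (k/(k−1))·(1 − ΣVar(i)/total variance) = (6/5)·(1 − 7.49/20.97) = 0.77

α = 0.77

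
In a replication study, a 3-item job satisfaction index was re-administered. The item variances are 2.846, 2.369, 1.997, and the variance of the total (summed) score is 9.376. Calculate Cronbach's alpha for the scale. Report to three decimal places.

α = 0.346

ΣVar(i) = 2.846 + 2.369 + 1.997 = 7.212
α = (k/(k−1))·(1 − ΣVar(i)/Var(T)) = (3/2)·(1 − 7.212/9.376) = 0.346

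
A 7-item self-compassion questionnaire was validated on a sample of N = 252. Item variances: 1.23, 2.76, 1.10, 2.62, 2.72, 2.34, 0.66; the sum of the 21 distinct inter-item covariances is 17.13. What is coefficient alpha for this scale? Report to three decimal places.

sum of item variances = 1.23 + 2.76 + 1.10 + 2.62 + 2.72 + 2.34 + 0.66 = 13.43
Sum of distinct covariances = 17.13
total variance = sum of item variances + 2·Σcov = 13.43 + 2 × 17.13 = 47.69
α = (7/6)·(1 − 13.43/47.69) = 0.838

coefficient alpha = 0.838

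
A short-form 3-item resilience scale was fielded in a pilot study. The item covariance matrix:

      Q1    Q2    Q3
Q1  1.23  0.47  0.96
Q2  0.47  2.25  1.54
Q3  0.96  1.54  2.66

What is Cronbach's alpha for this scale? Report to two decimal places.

Cronbach's alpha = 0.74

sum of item variances = 1.23 + 2.25 + 2.66 = 6.14
Sum of off-diagonal covariances = 2.97
Var(T) = 6.14 + 2 × 2.97 = 12.08
α = (k/(k−1))·(1 − sum of item variances/Var(T)) = (3/2)·(1 − 6.14/12.08) = 0.74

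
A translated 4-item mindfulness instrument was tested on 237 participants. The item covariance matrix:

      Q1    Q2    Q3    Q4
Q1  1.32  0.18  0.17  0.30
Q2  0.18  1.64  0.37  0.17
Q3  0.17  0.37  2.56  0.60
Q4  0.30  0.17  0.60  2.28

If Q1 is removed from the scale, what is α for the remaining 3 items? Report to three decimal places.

Remaining items: Q2, Q3, Q4 (k = 3).
sum of item variances = 1.64 + 2.56 + 2.28 = 6.48
Var(T) = 6.48 + 2 × 1.14 = 8.76
α (item deleted) = (3/2)·(1 − 6.48/8.76) = 0.390

α = 0.390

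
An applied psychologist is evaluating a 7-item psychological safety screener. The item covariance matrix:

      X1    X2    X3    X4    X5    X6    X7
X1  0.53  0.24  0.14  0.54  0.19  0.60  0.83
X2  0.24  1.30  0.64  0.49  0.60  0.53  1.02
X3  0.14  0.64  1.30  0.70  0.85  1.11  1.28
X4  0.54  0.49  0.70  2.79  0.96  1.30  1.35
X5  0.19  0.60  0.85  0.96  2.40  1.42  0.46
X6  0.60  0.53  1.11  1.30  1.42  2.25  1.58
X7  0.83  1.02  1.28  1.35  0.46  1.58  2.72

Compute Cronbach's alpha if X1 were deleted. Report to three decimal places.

Cronbach's alpha = 0.830

Remaining items: X2, X3, X4, X5, X6, X7 (k = 6).
ΣVar(i) = 1.30 + 1.30 + 2.79 + 2.40 + 2.25 + 2.72 = 12.76
total variance = 12.76 + 2 × 14.29 = 41.34
α (item deleted) = (6/5)·(1 − 12.76/41.34) = 0.830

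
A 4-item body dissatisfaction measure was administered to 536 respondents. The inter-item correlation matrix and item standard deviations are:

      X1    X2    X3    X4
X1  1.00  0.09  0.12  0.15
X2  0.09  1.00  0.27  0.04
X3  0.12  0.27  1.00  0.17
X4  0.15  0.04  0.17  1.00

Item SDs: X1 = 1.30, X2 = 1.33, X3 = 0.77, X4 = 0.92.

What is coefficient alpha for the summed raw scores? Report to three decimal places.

Σσ²ᵢ = 1.30² + 1.33² + 0.77² + 0.92² = 4.8982
Covariances σ_ij = r_ij · s_i · s_j:
  σ(X1,X2) = 0.09 × 1.30 × 1.33 = 0.1556
  σ(X1,X3) = 0.12 × 1.30 × 0.77 = 0.1201
  σ(X1,X4) = 0.15 × 1.30 × 0.92 = 0.1794
  σ(X2,X3) = 0.27 × 1.33 × 0.77 = 0.2765
  σ(X2,X4) = 0.04 × 1.33 × 0.92 = 0.0489
  σ(X3,X4) = 0.17 × 0.77 × 0.92 = 0.1204
σ²_T = Σσ²ᵢ + 2·Σσ_ij = 4.8982 + 2 × 0.9009 = 6.7000
α = (4/3)·(1 − 4.8982/6.7000) = 0.359

coefficient alpha = 0.359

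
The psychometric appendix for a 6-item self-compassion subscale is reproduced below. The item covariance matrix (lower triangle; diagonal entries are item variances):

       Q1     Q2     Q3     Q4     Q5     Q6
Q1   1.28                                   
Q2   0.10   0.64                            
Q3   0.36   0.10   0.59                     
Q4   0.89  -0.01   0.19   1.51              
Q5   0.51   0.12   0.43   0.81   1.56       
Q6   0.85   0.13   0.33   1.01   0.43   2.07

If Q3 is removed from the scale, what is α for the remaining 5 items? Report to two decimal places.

α = 0.72

Remaining items: Q1, Q2, Q4, Q5, Q6 (k = 5).
sum of item variances = 1.28 + 0.64 + 1.51 + 1.56 + 2.07 = 7.06
Var(T) = 7.06 + 2 × 4.84 = 16.74
α (item deleted) = (5/4)·(1 − 7.06/16.74) = 0.72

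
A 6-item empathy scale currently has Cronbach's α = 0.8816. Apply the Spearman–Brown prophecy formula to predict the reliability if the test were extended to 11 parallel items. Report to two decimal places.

Length factor m = 11/6 = 1.8333
α' = m·α / (1 + (m−1)·α)
   = 11/6 × 0.8816 / (1 + (11/6 − 1) × 0.8816)
   = 1.6163 / 1.7347 = 0.93

predicted reliability = 0.93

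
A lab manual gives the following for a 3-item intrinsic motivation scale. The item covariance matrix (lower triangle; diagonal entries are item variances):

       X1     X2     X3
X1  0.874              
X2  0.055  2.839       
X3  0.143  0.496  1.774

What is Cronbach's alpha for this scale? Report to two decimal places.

α = 0.30

Σσᵢ² = 0.874 + 2.839 + 1.774 = 5.487
Sum of the distinct covariances = 0.694
σ²_total = 5.487 + 2 × 0.694 = 6.875
α = (k/(k−1))·(1 − Σσᵢ²/σ²_total) = (3/2)·(1 − 5.487/6.875) = 0.30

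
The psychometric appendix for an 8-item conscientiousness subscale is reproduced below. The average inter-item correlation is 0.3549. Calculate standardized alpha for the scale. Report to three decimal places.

standardized alpha = 0.815

Standardized α = k·r̄ / (1 + (k−1)·r̄) = 8 × 0.3549 / (1 + 7 × 0.3549)
  = 2.8392 / 3.4843 = 0.815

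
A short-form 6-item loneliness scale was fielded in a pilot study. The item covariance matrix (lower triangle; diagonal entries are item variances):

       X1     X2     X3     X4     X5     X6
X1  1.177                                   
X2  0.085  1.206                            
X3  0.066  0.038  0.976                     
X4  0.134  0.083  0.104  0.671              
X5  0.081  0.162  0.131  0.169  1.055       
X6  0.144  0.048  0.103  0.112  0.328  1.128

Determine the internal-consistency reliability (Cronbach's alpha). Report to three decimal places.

Cronbach's alpha = 0.438

sum of item variances = 1.177 + 1.206 + 0.976 + 0.671 + 1.055 + 1.128 = 6.213
Sum of the distinct covariances = 1.788
σ²_total = 6.213 + 2 × 1.788 = 9.789
α = (k/(k−1))·(1 − sum of item variances/σ²_total) = (6/5)·(1 − 6.213/9.789) = 0.438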